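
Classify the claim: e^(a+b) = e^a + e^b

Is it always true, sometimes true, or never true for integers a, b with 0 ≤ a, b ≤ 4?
The claim fails for every pair in the range. For instance at (a, b) = (2, 2): LHS = e^4 ≈ 54.6, RHS = 2·e^2 ≈ 14.78.

Answer: Never true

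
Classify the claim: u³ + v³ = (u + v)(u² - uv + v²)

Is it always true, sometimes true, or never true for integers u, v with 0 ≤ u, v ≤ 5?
The identity holds for every pair in the range. For instance at (u, v) = (5, 3): both sides equal 152.

Answer: Always true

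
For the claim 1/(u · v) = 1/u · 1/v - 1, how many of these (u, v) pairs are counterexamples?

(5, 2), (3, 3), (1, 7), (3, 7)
4

Testing each pair:
(5, 2): LHS = 1/10, RHS = -9/10 → counterexample
(3, 3): LHS = 1/9, RHS = -8/9 → counterexample
(1, 7): LHS = 1/7, RHS = -6/7 → counterexample
(3, 7): LHS = 1/21, RHS = -20/21 → counterexample

That makes 4 counterexamples.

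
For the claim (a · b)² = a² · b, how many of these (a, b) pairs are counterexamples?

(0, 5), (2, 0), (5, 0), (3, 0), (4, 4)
Testing each pair:
(0, 5): LHS = 0, RHS = 0 → satisfies claim
(2, 0): LHS = 0, RHS = 0 → satisfies claim
(5, 0): LHS = 0, RHS = 0 → satisfies claim
(3, 0): LHS = 0, RHS = 0 → satisfies claim
(4, 4): LHS = 256, RHS = 64 → counterexample

That makes 1 counterexample.

Answer: 1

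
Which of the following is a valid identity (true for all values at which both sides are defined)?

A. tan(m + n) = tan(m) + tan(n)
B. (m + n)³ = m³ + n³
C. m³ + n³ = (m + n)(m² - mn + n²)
A: fails at (4, 5) — LHS = tan(9) ≈ -0.4523, RHS = tan(5) + tan(4) ≈ -2.223.
B: fails at (2, 4) — LHS = 216, RHS = 72.
C: holds — e.g. at (1, 3), both sides equal 28.

Answer: C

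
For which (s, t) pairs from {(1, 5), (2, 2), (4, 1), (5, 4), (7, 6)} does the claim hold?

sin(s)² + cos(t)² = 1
Testing each pair:
(1, 5): LHS = cos(5)² + sin(1)² ≈ 0.7885, RHS = 1 → fails
(2, 2): LHS = cos(2)² + sin(2)² = 1, RHS = 1 → holds
(4, 1): LHS = cos(1)² + sin(4)² ≈ 0.8647, RHS = 1 → fails
(5, 4): LHS = cos(4)² + sin(5)² ≈ 1.347, RHS = 1 → fails
(7, 6): LHS = sin(7)² + cos(6)² ≈ 1.354, RHS = 1 → fails

1 of 5 pairs satisfies the claim.

Answer: (2, 2)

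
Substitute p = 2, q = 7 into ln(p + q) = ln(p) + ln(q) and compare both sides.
LHS = ln(2 + 7) = ln(9) ≈ 2.197
RHS = ln(2) + ln(7) ≈ 2.639

LHS ≠ RHS (they differ by about 0.4418), so the equation does not hold here.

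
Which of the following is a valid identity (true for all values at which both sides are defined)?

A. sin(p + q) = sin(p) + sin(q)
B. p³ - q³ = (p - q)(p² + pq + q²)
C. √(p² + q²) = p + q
A: fails at (3, 7) — LHS = sin(10) ≈ -0.544, RHS = sin(3) + sin(7) ≈ 0.7981.
B: holds — e.g. at (3, 7), both sides equal -316.
C: fails at (4, 6) — LHS = 2·√(13) ≈ 7.211, RHS = 10.

Answer: B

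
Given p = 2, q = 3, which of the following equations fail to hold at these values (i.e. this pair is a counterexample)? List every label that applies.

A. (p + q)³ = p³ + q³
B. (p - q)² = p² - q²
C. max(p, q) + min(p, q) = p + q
A, B

Evaluating each claim at the given values:
A. LHS = 125, RHS = 35 → fails here (LHS ≠ RHS)
B. LHS = 1, RHS = -5 → fails here (LHS ≠ RHS)
C. LHS = 5, RHS = 5 → holds here (LHS = RHS)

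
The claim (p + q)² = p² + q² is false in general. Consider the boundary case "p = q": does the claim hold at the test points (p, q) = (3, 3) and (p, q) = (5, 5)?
No, fails at both test points

At (3, 3): LHS = 36 ≠ RHS = 18
At (5, 5): LHS = 100 ≠ RHS = 50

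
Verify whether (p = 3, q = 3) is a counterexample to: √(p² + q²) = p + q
Yes

Substituting p = 3, q = 3:
LHS = √(3² + 3²) = 3·√(2) ≈ 4.243
RHS = 3 + 3 = 6

Since LHS ≠ RHS, this pair disproves the claim.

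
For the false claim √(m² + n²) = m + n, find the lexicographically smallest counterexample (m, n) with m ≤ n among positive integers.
(m, n) = (1, 1)

Substituting (1, 1) into the claim:
LHS = √(1² + 1²) = √(2) ≈ 1.414
RHS = 1 + 1 = 2

Since LHS ≠ RHS, this pair disproves the claim, and no lexicographically smaller pair (m ≤ n, positive integers) does.

For instance (5, 6) is also a counterexample (LHS = √(61) ≈ 7.81, RHS = 11), but it's lexicographically larger.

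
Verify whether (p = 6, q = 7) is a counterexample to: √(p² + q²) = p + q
Yes

Substituting p = 6, q = 7:
LHS = √(6² + 7²) = √(85) ≈ 9.22
RHS = 6 + 7 = 13

Since LHS ≠ RHS, this pair disproves the claim.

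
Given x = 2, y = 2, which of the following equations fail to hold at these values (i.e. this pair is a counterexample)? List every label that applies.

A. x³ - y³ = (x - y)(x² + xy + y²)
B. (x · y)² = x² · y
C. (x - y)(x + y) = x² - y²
B

Evaluating each claim at the given values:
A. LHS = 0, RHS = 0 → holds here (LHS = RHS)
B. LHS = 16, RHS = 8 → fails here (LHS ≠ RHS)
C. LHS = 0, RHS = 0 → holds here (LHS = RHS)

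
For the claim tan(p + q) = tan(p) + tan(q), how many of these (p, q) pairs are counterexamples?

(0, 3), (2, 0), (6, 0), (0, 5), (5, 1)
1

Testing each pair:
(0, 3): LHS = tan(3) ≈ -0.1425, RHS = tan(3) ≈ -0.1425 → satisfies claim
(2, 0): LHS = tan(2) ≈ -2.185, RHS = tan(2) ≈ -2.185 → satisfies claim
(6, 0): LHS = tan(6) ≈ -0.291, RHS = tan(6) ≈ -0.291 → satisfies claim
(0, 5): LHS = tan(5) ≈ -3.381, RHS = tan(5) ≈ -3.381 → satisfies claim
(5, 1): LHS = tan(6) ≈ -0.291, RHS = tan(5) + tan(1) ≈ -1.823 → counterexample

That makes 1 counterexample.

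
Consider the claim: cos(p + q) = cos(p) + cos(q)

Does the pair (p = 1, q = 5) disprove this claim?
Substituting p = 1, q = 5:
LHS = cos(1 + 5) = cos(6) ≈ 0.9602
RHS = cos(1) + cos(5) ≈ 0.824

Since LHS ≠ RHS, this pair disproves the claim.

Answer: Yes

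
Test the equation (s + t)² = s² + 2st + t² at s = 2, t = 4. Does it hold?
Substituting s = 2, t = 4:

LHS = (2 + 4)² = 36
RHS = 2² + 2·2·4 + 4² = 36

LHS = RHS, so the equation holds at this point.

Answer: Holds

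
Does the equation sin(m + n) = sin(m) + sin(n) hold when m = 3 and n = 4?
Substituting m = 3, n = 4:

LHS = sin(3 + 4) = sin(7) ≈ 0.657
RHS = sin(3) + sin(4) ≈ -0.6157

LHS ≠ RHS, so the equation does not hold at this point.

Answer: Fails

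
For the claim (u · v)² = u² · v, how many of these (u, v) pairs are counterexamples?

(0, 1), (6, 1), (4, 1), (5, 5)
Testing each pair:
(0, 1): LHS = 0, RHS = 0 → satisfies claim
(6, 1): LHS = 36, RHS = 36 → satisfies claim
(4, 1): LHS = 16, RHS = 16 → satisfies claim
(5, 5): LHS = 625, RHS = 125 → counterexample

That makes 1 counterexample.

Answer: 1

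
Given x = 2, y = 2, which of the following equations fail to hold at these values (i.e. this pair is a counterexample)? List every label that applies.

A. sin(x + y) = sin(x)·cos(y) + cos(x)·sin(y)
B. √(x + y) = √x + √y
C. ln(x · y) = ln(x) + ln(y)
Evaluating each claim at the given values:
A. LHS = sin(4) ≈ -0.7568, RHS = 2·sin(2)·cos(2) ≈ -0.7568 → holds here (LHS = RHS)
B. LHS = 2, RHS = 2·√(2) ≈ 2.828 → fails here (LHS ≠ RHS)
C. LHS = ln(4) ≈ 1.386, RHS = 2·ln(2) ≈ 1.386 → holds here (LHS = RHS)

Answer: B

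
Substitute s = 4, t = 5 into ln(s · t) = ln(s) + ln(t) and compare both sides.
LHS = ln(4 · 5) = ln(20) ≈ 2.996
RHS = ln(4) + ln(5) ≈ 2.996

LHS = RHS: the two sides agree.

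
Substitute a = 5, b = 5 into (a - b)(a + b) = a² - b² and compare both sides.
LHS = (5 - 5)(5 + 5) = 0
RHS = 5² - 5² = 0

LHS = RHS: the two sides agree.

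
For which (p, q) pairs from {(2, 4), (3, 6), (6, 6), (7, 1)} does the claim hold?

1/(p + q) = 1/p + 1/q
None

Testing each pair:
(2, 4): LHS = 1/6, RHS = 3/4 → fails
(3, 6): LHS = 1/9, RHS = 1/2 → fails
(6, 6): LHS = 1/12, RHS = 1/3 → fails
(7, 1): LHS = 1/8, RHS = 8/7 → fails

No pair satisfies the claim.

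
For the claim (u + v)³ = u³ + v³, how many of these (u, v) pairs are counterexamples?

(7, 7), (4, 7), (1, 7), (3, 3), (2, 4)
5

Testing each pair:
(7, 7): LHS = 2744, RHS = 686 → counterexample
(4, 7): LHS = 1331, RHS = 407 → counterexample
(1, 7): LHS = 512, RHS = 344 → counterexample
(3, 3): LHS = 216, RHS = 54 → counterexample
(2, 4): LHS = 216, RHS = 72 → counterexample

That makes 5 counterexamples.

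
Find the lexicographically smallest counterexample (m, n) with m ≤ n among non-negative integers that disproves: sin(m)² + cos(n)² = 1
At (0, 0): both sides equal 1, so it holds there.

Substituting (0, 1) into the claim:
LHS = sin(0)² + cos(1)² = cos(1)² ≈ 0.2919
RHS = 1

Since LHS ≠ RHS, this pair disproves the claim, and no lexicographically smaller pair (m ≤ n, non-negative integers) does.

For instance (3, 5) is also a counterexample (LHS = sin(3)² + cos(5)² ≈ 0.1004, RHS = 1), but it's lexicographically larger.

Answer: (m, n) = (0, 1)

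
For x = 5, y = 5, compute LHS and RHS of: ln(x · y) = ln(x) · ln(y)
LHS = ln(5 · 5) = ln(25) ≈ 3.219
RHS = ln(5) · ln(5) = ln(5)² ≈ 2.59

LHS ≠ RHS (they differ by about 0.6286), so the equation does not hold here.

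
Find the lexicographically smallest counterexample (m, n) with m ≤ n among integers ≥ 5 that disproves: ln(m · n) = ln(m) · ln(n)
(m, n) = (5, 5)

Substituting (5, 5) into the claim:
LHS = ln(5 · 5) = ln(25) ≈ 3.219
RHS = ln(5) · ln(5) = ln(5)² ≈ 2.59

Since LHS ≠ RHS, this pair disproves the claim, and no lexicographically smaller pair (m ≤ n, integers ≥ 5) does.

For instance (5, 7) is also a counterexample (LHS = ln(35) ≈ 3.555, RHS = ln(5)·ln(7) ≈ 3.132), but it's lexicographically larger.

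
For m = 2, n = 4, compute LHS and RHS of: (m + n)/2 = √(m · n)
LHS = (2 + 4)/2 = 3
RHS = √(2 · 4) = 2·√(2) ≈ 2.828

LHS ≠ RHS (they differ by about 0.1716), so the equation does not hold here.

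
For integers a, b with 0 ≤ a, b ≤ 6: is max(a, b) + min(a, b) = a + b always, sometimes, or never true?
Always true

The identity holds for every pair in the range. For instance at (a, b) = (4, 4): both sides equal 8.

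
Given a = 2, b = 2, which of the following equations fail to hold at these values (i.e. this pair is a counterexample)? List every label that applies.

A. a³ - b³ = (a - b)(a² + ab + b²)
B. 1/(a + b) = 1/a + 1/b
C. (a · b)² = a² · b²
Evaluating each claim at the given values:
A. LHS = 0, RHS = 0 → holds here (LHS = RHS)
B. LHS = 1/4, RHS = 1 → fails here (LHS ≠ RHS)
C. LHS = 16, RHS = 16 → holds here (LHS = RHS)

Answer: B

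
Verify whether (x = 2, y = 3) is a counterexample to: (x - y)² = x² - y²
Substituting x = 2, y = 3:
LHS = (2 - 3)² = 1
RHS = 2² - 3² = -5

Since LHS ≠ RHS, this pair disproves the claim.

Answer: Yes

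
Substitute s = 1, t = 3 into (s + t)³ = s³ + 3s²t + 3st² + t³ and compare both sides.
LHS = (1 + 3)³ = 64
RHS = 1³ + 3·1²·3 + 3·1·3² + 3³ = 64

LHS = RHS: the two sides agree.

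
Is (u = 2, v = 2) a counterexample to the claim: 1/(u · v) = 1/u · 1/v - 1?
Yes

Substituting u = 2, v = 2:
LHS = 1/(2 · 2) = 1/4
RHS = 1/2 · 1/2 - 1 = -3/4

Since LHS ≠ RHS, this pair disproves the claim.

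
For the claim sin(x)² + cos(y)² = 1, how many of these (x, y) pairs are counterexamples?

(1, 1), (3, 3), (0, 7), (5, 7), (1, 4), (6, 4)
Testing each pair:
(1, 1): LHS = cos(1)² + sin(1)² = 1, RHS = 1 → satisfies claim
(3, 3): LHS = sin(3)² + cos(3)² = 1, RHS = 1 → satisfies claim
(0, 7): LHS = cos(7)² ≈ 0.5684, RHS = 1 → counterexample
(5, 7): LHS = cos(7)² + sin(5)² ≈ 1.488, RHS = 1 → counterexample
(1, 4): LHS = cos(4)² + sin(1)² ≈ 1.135, RHS = 1 → counterexample
(6, 4): LHS = sin(6)² + cos(4)² ≈ 0.5053, RHS = 1 → counterexample

That makes 4 counterexamples.

Answer: 4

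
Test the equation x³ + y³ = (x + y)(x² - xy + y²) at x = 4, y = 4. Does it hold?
Holds

Substituting x = 4, y = 4:

LHS = 4³ + 4³ = 128
RHS = (4 + 4)(4² - 4·4 + 4²) = 128

LHS = RHS, so the equation holds at this point.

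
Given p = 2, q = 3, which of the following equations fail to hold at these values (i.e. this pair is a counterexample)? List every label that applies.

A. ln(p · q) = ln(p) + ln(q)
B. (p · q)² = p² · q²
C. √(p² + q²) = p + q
C

Evaluating each claim at the given values:
A. LHS = ln(6) ≈ 1.792, RHS = ln(2) + ln(3) ≈ 1.792 → holds here (LHS = RHS)
B. LHS = 36, RHS = 36 → holds here (LHS = RHS)
C. LHS = √(13) ≈ 3.606, RHS = 5 → fails here (LHS ≠ RHS)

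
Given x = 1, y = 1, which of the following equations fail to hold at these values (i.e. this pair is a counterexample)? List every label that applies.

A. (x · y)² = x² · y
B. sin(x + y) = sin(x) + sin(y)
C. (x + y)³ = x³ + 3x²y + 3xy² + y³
B

Evaluating each claim at the given values:
A. LHS = 1, RHS = 1 → holds here (LHS = RHS)
B. LHS = sin(2) ≈ 0.9093, RHS = 2·sin(1) ≈ 1.683 → fails here (LHS ≠ RHS)
C. LHS = 8, RHS = 8 → holds here (LHS = RHS)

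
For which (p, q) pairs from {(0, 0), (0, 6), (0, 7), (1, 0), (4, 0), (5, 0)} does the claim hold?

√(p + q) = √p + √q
Testing each pair:
(0, 0): LHS = 0, RHS = 0 → holds
(0, 6): LHS = √(6) ≈ 2.449, RHS = √(6) ≈ 2.449 → holds
(0, 7): LHS = √(7) ≈ 2.646, RHS = √(7) ≈ 2.646 → holds
(1, 0): LHS = 1, RHS = 1 → holds
(4, 0): LHS = 2, RHS = 2 → holds
(5, 0): LHS = √(5) ≈ 2.236, RHS = √(5) ≈ 2.236 → holds

Every pair satisfies the claim.

Answer: All pairs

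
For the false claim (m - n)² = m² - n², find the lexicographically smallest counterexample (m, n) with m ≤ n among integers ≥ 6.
At (6, 6): both sides equal 0, so it holds there.

Substituting (6, 7) into the claim:
LHS = (6 - 7)² = 1
RHS = 6² - 7² = -13

Since LHS ≠ RHS, this pair disproves the claim, and no lexicographically smaller pair (m ≤ n, integers ≥ 6) does.

For instance (9, 11) is also a counterexample (LHS = 4, RHS = -40), but it's lexicographically larger.

Answer: (m, n) = (6, 7)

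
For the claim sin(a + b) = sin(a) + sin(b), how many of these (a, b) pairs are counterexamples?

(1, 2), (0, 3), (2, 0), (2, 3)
2

Testing each pair:
(1, 2): LHS = sin(3) ≈ 0.1411, RHS = sin(1) + sin(2) ≈ 1.751 → counterexample
(0, 3): LHS = sin(3) ≈ 0.1411, RHS = sin(3) ≈ 0.1411 → satisfies claim
(2, 0): LHS = sin(2) ≈ 0.9093, RHS = sin(2) ≈ 0.9093 → satisfies claim
(2, 3): LHS = sin(5) ≈ -0.9589, RHS = sin(3) + sin(2) ≈ 1.05 → counterexample

That makes 2 counterexamples.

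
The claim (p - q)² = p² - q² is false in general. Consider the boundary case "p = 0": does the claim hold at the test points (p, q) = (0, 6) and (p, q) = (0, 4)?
No, fails at both test points

At (0, 6): LHS = 36 ≠ RHS = -36
At (0, 4): LHS = 16 ≠ RHS = -16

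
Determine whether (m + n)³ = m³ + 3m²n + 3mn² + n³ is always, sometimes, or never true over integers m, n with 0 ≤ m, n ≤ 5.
Always true

The identity holds for every pair in the range. For instance at (m, n) = (1, 0): both sides equal 1.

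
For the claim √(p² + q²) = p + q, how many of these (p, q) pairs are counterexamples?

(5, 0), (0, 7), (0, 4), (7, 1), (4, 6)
2

Testing each pair:
(5, 0): LHS = 5, RHS = 5 → satisfies claim
(0, 7): LHS = 7, RHS = 7 → satisfies claim
(0, 4): LHS = 4, RHS = 4 → satisfies claim
(7, 1): LHS = 5·√(2) ≈ 7.071, RHS = 8 → counterexample
(4, 6): LHS = 2·√(13) ≈ 7.211, RHS = 10 → counterexample

That makes 2 counterexamples.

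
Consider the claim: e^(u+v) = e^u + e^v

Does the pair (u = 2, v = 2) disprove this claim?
Yes

Substituting u = 2, v = 2:
LHS = e^(2+2) = e^4 ≈ 54.6
RHS = e^2 + e^2 = 2·e^2 ≈ 14.78

Since LHS ≠ RHS, this pair disproves the claim.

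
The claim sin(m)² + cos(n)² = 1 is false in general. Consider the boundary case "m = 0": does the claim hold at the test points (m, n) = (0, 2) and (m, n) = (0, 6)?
At (0, 2): LHS = cos(2)² ≈ 0.1732 ≠ RHS = 1
At (0, 6): LHS = cos(6)² ≈ 0.9219 ≠ RHS = 1

Answer: No, fails at both test points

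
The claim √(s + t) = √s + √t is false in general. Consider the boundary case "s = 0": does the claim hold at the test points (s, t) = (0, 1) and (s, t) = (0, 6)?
Yes, holds at both test points

At (0, 1): LHS = 1, RHS = 1 → equal
At (0, 6): LHS = √(6) ≈ 2.449, RHS = √(6) ≈ 2.449 → equal

So the claim does hold at both of these boundary points, even though it is not an identity.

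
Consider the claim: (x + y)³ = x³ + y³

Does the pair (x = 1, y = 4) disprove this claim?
Substituting x = 1, y = 4:
LHS = (1 + 4)³ = 125
RHS = 1³ + 4³ = 65

Since LHS ≠ RHS, this pair disproves the claim.

Answer: Yes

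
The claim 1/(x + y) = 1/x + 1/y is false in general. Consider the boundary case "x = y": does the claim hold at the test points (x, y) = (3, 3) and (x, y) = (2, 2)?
At (3, 3): LHS = 1/6 ≠ RHS = 2/3
At (2, 2): LHS = 1/4 ≠ RHS = 1

Answer: No, fails at both test points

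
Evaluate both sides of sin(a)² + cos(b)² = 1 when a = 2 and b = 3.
LHS = sin(2)² + cos(3)² ≈ 1.807
RHS = 1

LHS ≠ RHS (they differ by about 0.8069), so the equation does not hold here.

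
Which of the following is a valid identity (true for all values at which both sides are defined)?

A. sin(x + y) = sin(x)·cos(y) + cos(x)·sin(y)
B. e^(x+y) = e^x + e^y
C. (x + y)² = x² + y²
A

A: holds — e.g. at (2, 5), both sides equal sin(7) ≈ 0.657.
B: fails at (3, 3) — LHS = e^6 ≈ 403.4, RHS = 2·e^3 ≈ 40.17.
C: fails at (4, 4) — LHS = 64, RHS = 32.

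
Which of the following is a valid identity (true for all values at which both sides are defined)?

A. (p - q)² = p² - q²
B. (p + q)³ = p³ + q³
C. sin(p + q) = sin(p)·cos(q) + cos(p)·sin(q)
A: fails at (1, 2) — LHS = 1, RHS = -3.
B: fails at (1, 3) — LHS = 64, RHS = 28.
C: holds — e.g. at (3, 4), both sides equal sin(7) ≈ 0.657.

Answer: C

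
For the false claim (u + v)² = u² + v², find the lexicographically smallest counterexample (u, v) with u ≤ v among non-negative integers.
(u, v) = (1, 1)

Substituting (1, 1) into the claim:
LHS = (1 + 1)² = 4
RHS = 1² + 1² = 2

Since LHS ≠ RHS, this pair disproves the claim, and no lexicographically smaller pair (u ≤ v, non-negative integers) does.

For instance (6, 6) is also a counterexample (LHS = 144, RHS = 72), but it's lexicographically larger.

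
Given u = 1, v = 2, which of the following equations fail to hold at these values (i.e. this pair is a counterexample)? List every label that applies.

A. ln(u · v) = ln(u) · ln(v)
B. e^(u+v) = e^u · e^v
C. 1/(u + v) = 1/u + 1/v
Evaluating each claim at the given values:
A. LHS = ln(2) ≈ 0.6931, RHS = 0 → fails here (LHS ≠ RHS)
B. LHS = e^3 ≈ 20.09, RHS = e^3 ≈ 20.09 → holds here (LHS = RHS)
C. LHS = 1/3, RHS = 3/2 → fails here (LHS ≠ RHS)

Answer: A, C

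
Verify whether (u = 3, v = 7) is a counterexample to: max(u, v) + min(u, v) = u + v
No

Substituting u = 3, v = 7:
LHS = max(3, 7) + min(3, 7) = 10
RHS = 3 + 7 = 10

The sides agree, so this pair does not disprove the claim.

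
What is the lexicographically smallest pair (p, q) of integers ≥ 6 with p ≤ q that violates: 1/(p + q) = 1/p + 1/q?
(p, q) = (6, 6)

Substituting (6, 6) into the claim:
LHS = 1/(6 + 6) = 1/12
RHS = 1/6 + 1/6 = 1/3

Since LHS ≠ RHS, this pair disproves the claim, and no lexicographically smaller pair (p ≤ q, integers ≥ 6) does.

For instance (8, 9) is also a counterexample (LHS = 1/17, RHS = 17/72), but it's lexicographically larger.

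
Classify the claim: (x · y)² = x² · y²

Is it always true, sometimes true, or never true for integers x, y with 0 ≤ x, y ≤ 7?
Always true

The identity holds for every pair in the range. For instance at (x, y) = (7, 1): both sides equal 49.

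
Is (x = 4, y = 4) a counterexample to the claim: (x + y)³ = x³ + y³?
Yes

Substituting x = 4, y = 4:
LHS = (4 + 4)³ = 512
RHS = 4³ + 4³ = 128

Since LHS ≠ RHS, this pair disproves the claim.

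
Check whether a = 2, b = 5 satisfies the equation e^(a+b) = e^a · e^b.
Substituting a = 2, b = 5:

LHS = e^(2+5) = e^7 ≈ 1097
RHS = e^2 · e^5 = e^7 ≈ 1097

LHS = RHS, so the equation holds at this point.

Answer: Holds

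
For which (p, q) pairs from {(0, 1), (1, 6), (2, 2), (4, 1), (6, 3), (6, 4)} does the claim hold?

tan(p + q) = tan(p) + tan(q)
(0, 1)

Testing each pair:
(0, 1): LHS = tan(1) ≈ 1.557, RHS = tan(1) ≈ 1.557 → holds
(1, 6): LHS = tan(7) ≈ 0.8714, RHS = tan(6) + tan(1) ≈ 1.266 → fails
(2, 2): LHS = tan(4) ≈ 1.158, RHS = 2·tan(2) ≈ -4.37 → fails
(4, 1): LHS = tan(5) ≈ -3.381, RHS = tan(4) + tan(1) ≈ 2.715 → fails
(6, 3): LHS = tan(9) ≈ -0.4523, RHS = tan(6) + tan(3) ≈ -0.4336 → fails
(6, 4): LHS = tan(10) ≈ 0.6484, RHS = tan(6) + tan(4) ≈ 0.8668 → fails

1 of 6 pairs satisfies the claim.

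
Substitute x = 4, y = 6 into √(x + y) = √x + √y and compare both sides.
LHS = √(4 + 6) = √(10) ≈ 3.162
RHS = √4 + √6 = 2 + √(6) ≈ 4.449

LHS ≠ RHS (they differ by about 1.287), so the equation does not hold here.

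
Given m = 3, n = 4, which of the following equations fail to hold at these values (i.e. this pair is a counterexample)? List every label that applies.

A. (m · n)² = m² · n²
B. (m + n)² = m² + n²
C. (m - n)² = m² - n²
B, C

Evaluating each claim at the given values:
A. LHS = 144, RHS = 144 → holds here (LHS = RHS)
B. LHS = 49, RHS = 25 → fails here (LHS ≠ RHS)
C. LHS = 1, RHS = -7 → fails here (LHS ≠ RHS)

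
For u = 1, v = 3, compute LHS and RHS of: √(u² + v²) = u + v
LHS = √(1² + 3²) = √(10) ≈ 3.162
RHS = 1 + 3 = 4

LHS ≠ RHS (they differ by about 0.8377), so the equation does not hold here.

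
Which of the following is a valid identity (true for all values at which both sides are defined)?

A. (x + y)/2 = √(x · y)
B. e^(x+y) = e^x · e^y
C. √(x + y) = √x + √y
B

A: fails at (3, 5) — LHS = 4, RHS = √(15) ≈ 3.873.
B: holds — e.g. at (1, 4), both sides equal e^5 ≈ 148.4.
C: fails at (4, 6) — LHS = √(10) ≈ 3.162, RHS = 2 + √(6) ≈ 4.449.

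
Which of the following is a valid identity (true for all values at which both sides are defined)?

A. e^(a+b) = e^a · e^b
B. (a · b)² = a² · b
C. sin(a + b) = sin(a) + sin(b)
A

A: holds — e.g. at (2, 5), both sides equal e^7 ≈ 1097.
B: fails at (1, 5) — LHS = 25, RHS = 5.
C: fails at (1, 5) — LHS = sin(6) ≈ -0.2794, RHS = sin(5) + sin(1) ≈ -0.1175.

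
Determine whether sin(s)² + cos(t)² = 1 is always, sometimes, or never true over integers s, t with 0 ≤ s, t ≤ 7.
Sometimes true

It holds at (s, t) = (2, 2) (both sides equal 1), but fails at (s, t) = (7, 6) (LHS = sin(7)² + cos(6)² ≈ 1.354, RHS = 1).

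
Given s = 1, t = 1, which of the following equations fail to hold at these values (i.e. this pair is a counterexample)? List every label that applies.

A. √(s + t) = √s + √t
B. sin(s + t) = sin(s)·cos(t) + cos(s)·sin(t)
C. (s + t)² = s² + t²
Evaluating each claim at the given values:
A. LHS = √(2) ≈ 1.414, RHS = 2 → fails here (LHS ≠ RHS)
B. LHS = sin(2) ≈ 0.9093, RHS = 2·sin(1)·cos(1) ≈ 0.9093 → holds here (LHS = RHS)
C. LHS = 4, RHS = 2 → fails here (LHS ≠ RHS)

Answer: A, C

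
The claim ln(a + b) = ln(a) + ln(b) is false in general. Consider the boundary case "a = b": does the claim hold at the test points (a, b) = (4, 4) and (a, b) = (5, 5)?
At (4, 4): LHS = ln(8) ≈ 2.079 ≠ RHS = 2·ln(4) ≈ 2.773
At (5, 5): LHS = ln(10) ≈ 2.303 ≠ RHS = 2·ln(5) ≈ 3.219

Answer: No, fails at both test points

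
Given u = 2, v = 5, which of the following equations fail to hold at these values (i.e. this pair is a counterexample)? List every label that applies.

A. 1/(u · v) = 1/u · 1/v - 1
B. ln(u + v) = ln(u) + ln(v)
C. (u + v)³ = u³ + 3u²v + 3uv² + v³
Evaluating each claim at the given values:
A. LHS = 1/10, RHS = -9/10 → fails here (LHS ≠ RHS)
B. LHS = ln(7) ≈ 1.946, RHS = ln(2) + ln(5) ≈ 2.303 → fails here (LHS ≠ RHS)
C. LHS = 343, RHS = 343 → holds here (LHS = RHS)

Answer: A, B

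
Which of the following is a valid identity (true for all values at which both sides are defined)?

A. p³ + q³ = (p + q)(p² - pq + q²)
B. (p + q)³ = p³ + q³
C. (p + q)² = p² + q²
A: holds — e.g. at (5, 5), both sides equal 250.
B: fails at (1, 3) — LHS = 64, RHS = 28.
C: fails at (2, 4) — LHS = 36, RHS = 20.

Answer: A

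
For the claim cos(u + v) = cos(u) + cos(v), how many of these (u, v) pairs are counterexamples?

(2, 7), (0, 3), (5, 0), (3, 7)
4

Testing each pair:
(2, 7): LHS = cos(9) ≈ -0.9111, RHS = cos(2) + cos(7) ≈ 0.3378 → counterexample
(0, 3): LHS = cos(3) ≈ -0.99, RHS = cos(3) + 1 ≈ 0.01001 → counterexample
(5, 0): LHS = cos(5) ≈ 0.2837, RHS = cos(5) + 1 ≈ 1.284 → counterexample
(3, 7): LHS = cos(10) ≈ -0.8391, RHS = cos(3) + cos(7) ≈ -0.2361 → counterexample

That makes 4 counterexamples.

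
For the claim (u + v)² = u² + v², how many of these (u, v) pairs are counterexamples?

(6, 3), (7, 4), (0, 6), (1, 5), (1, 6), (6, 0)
4

Testing each pair:
(6, 3): LHS = 81, RHS = 45 → counterexample
(7, 4): LHS = 121, RHS = 65 → counterexample
(0, 6): LHS = 36, RHS = 36 → satisfies claim
(1, 5): LHS = 36, RHS = 26 → counterexample
(1, 6): LHS = 49, RHS = 37 → counterexample
(6, 0): LHS = 36, RHS = 36 → satisfies claim

That makes 4 counterexamples.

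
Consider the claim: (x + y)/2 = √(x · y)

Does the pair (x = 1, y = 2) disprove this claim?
Yes

Substituting x = 1, y = 2:
LHS = (1 + 2)/2 = 3/2
RHS = √(1 · 2) = √(2) ≈ 1.414

Since LHS ≠ RHS, this pair disproves the claim.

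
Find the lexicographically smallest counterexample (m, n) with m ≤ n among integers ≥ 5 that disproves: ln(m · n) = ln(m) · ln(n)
Substituting (5, 5) into the claim:
LHS = ln(5 · 5) = ln(25) ≈ 3.219
RHS = ln(5) · ln(5) = ln(5)² ≈ 2.59

Since LHS ≠ RHS, this pair disproves the claim, and no lexicographically smaller pair (m ≤ n, integers ≥ 5) does.

For instance (5, 10) is also a counterexample (LHS = ln(50) ≈ 3.912, RHS = ln(5)·ln(10) ≈ 3.706), but it's lexicographically larger.

Answer: (m, n) = (5, 5)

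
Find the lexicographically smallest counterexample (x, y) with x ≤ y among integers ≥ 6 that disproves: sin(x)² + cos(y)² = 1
(x, y) = (6, 7)

At (6, 6): both sides equal 1, so it holds there.

Substituting (6, 7) into the claim:
LHS = sin(6)² + cos(7)² ≈ 0.6464
RHS = 1

Since LHS ≠ RHS, this pair disproves the claim, and no lexicographically smaller pair (x ≤ y, integers ≥ 6) does.

For instance (9, 13) is also a counterexample (LHS = sin(9)² + cos(13)² ≈ 0.9933, RHS = 1), but it's lexicographically larger.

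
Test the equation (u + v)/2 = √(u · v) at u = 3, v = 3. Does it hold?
Substituting u = 3, v = 3:

LHS = (3 + 3)/2 = 3
RHS = √(3 · 3) = 3

LHS = RHS, so the equation holds at this point.

Answer: Holds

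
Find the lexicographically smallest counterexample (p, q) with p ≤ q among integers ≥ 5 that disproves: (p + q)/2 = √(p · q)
(p, q) = (5, 6)

Substituting (5, 6) into the claim:
LHS = (5 + 6)/2 = 11/2
RHS = √(5 · 6) = √(30) ≈ 5.477

Since LHS ≠ RHS, this pair disproves the claim, and no lexicographically smaller pair (p ≤ q, integers ≥ 5) does.

For instance (9, 10) is also a counterexample (LHS = 19/2, RHS = 3·√(10) ≈ 9.487), but it's lexicographically larger.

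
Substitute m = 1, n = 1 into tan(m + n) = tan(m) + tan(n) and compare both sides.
LHS = tan(1 + 1) = tan(2) ≈ -2.185
RHS = tan(1) + tan(1) = 2·tan(1) ≈ 3.115

LHS ≠ RHS (they differ by about 5.3), so the equation does not hold here.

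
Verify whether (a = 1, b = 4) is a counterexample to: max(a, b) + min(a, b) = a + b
No

Substituting a = 1, b = 4:
LHS = max(1, 4) + min(1, 4) = 5
RHS = 1 + 4 = 5

The sides agree, so this pair does not disprove the claim.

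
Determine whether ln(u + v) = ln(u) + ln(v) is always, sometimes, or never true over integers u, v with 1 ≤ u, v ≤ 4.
Sometimes true

It holds at (u, v) = (2, 2) (both sides equal ln(4) ≈ 1.386), but fails at (u, v) = (2, 4) (LHS = ln(6) ≈ 1.792, RHS = ln(2) + ln(4) ≈ 2.079).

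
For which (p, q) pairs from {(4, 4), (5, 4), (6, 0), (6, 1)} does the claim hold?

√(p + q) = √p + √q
(6, 0)

Testing each pair:
(4, 4): LHS = 2·√(2) ≈ 2.828, RHS = 4 → fails
(5, 4): LHS = 3, RHS = 2 + √(5) ≈ 4.236 → fails
(6, 0): LHS = √(6) ≈ 2.449, RHS = √(6) ≈ 2.449 → holds
(6, 1): LHS = √(7) ≈ 2.646, RHS = 1 + √(6) ≈ 3.449 → fails

1 of 4 pairs satisfies the claim.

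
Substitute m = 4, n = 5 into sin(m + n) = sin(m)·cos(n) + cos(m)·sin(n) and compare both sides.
LHS = sin(4 + 5) = sin(9) ≈ 0.4121
RHS = sin(4)·cos(5) + cos(4)·sin(5) = sin(4)·cos(5) + sin(5)·cos(4) ≈ 0.4121

LHS = RHS: the two sides agree.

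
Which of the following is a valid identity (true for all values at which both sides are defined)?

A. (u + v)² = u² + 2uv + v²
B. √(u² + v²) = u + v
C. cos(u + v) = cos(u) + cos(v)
A

A: holds — e.g. at (1, 3), both sides equal 16.
B: fails at (2, 2) — LHS = 2·√(2) ≈ 2.828, RHS = 4.
C: fails at (4, 5) — LHS = cos(9) ≈ -0.9111, RHS = cos(4) + cos(5) ≈ -0.37.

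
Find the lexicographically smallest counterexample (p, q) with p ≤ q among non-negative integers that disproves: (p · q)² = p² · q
At (0, 4): both sides equal 0, so it holds there.
At (0, 7): both sides equal 0, so it holds there.

Substituting (1, 2) into the claim:
LHS = (1 · 2)² = 4
RHS = 1² · 2 = 2

Since LHS ≠ RHS, this pair disproves the claim, and no lexicographically smaller pair (p ≤ q, non-negative integers) does.

For instance (4, 4) is also a counterexample (LHS = 256, RHS = 64), but it's lexicographically larger.

Answer: (p, q) = (1, 2)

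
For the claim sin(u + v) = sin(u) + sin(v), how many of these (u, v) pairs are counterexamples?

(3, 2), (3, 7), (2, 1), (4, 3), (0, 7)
4

Testing each pair:
(3, 2): LHS = sin(5) ≈ -0.9589, RHS = sin(3) + sin(2) ≈ 1.05 → counterexample
(3, 7): LHS = sin(10) ≈ -0.544, RHS = sin(3) + sin(7) ≈ 0.7981 → counterexample
(2, 1): LHS = sin(3) ≈ 0.1411, RHS = sin(1) + sin(2) ≈ 1.751 → counterexample
(4, 3): LHS = sin(7) ≈ 0.657, RHS = sin(4) + sin(3) ≈ -0.6157 → counterexample
(0, 7): LHS = sin(7) ≈ 0.657, RHS = sin(7) ≈ 0.657 → satisfies claim

That makes 4 counterexamples.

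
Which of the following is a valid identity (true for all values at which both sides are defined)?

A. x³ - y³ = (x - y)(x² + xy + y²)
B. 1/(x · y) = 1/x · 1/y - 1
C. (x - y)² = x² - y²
A: holds — e.g. at (0, 1), both sides equal -1.
B: fails at (5, 5) — LHS = 1/25, RHS = -24/25.
C: fails at (2, 4) — LHS = 4, RHS = -12.

Answer: A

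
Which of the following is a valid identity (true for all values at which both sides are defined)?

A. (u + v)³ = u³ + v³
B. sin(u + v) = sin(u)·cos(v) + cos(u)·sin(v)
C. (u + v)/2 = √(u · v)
A: fails at (1, 3) — LHS = 64, RHS = 28.
B: holds — e.g. at (3, 5), both sides equal sin(8) ≈ 0.9894.
C: fails at (2, 3) — LHS = 5/2, RHS = √(6) ≈ 2.449.

Answer: B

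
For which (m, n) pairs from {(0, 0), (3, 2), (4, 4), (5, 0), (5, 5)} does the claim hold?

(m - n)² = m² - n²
Testing each pair:
(0, 0): LHS = 0, RHS = 0 → holds
(3, 2): LHS = 1, RHS = 5 → fails
(4, 4): LHS = 0, RHS = 0 → holds
(5, 0): LHS = 25, RHS = 25 → holds
(5, 5): LHS = 0, RHS = 0 → holds

4 of 5 pairs satisfy the claim.

Answer: (0, 0), (4, 4), (5, 0), (5, 5)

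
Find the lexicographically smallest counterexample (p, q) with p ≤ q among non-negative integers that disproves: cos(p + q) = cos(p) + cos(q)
(p, q) = (0, 0)

Substituting (0, 0) into the claim:
LHS = cos(0 + 0) = 1
RHS = cos(0) + cos(0) = 2

Since LHS ≠ RHS, this pair disproves the claim, and no lexicographically smaller pair (p ≤ q, non-negative integers) does.

For instance (4, 6) is also a counterexample (LHS = cos(10) ≈ -0.8391, RHS = cos(4) + cos(6) ≈ 0.3065), but it's lexicographically larger.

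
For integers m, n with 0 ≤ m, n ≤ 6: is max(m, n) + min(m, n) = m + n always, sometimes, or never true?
The identity holds for every pair in the range. For instance at (m, n) = (3, 2): both sides equal 5.

Answer: Always true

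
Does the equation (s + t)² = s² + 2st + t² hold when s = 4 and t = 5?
Substituting s = 4, t = 5:

LHS = (4 + 5)² = 81
RHS = 4² + 2·4·5 + 5² = 81

LHS = RHS, so the equation holds at this point.

Answer: Holds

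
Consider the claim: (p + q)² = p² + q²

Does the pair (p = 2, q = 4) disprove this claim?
Yes

Substituting p = 2, q = 4:
LHS = (2 + 4)² = 36
RHS = 2² + 4² = 20

Since LHS ≠ RHS, this pair disproves the claim.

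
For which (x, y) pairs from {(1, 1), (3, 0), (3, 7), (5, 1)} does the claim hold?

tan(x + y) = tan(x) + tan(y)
(3, 0)

Testing each pair:
(1, 1): LHS = tan(2) ≈ -2.185, RHS = 2·tan(1) ≈ 3.115 → fails
(3, 0): LHS = tan(3) ≈ -0.1425, RHS = tan(3) ≈ -0.1425 → holds
(3, 7): LHS = tan(10) ≈ 0.6484, RHS = tan(3) + tan(7) ≈ 0.7289 → fails
(5, 1): LHS = tan(6) ≈ -0.291, RHS = tan(5) + tan(1) ≈ -1.823 → fails

1 of 4 pairs satisfies the claim.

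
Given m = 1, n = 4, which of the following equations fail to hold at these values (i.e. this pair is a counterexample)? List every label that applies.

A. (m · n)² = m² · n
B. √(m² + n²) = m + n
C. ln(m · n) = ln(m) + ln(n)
A, B

Evaluating each claim at the given values:
A. LHS = 16, RHS = 4 → fails here (LHS ≠ RHS)
B. LHS = √(17) ≈ 4.123, RHS = 5 → fails here (LHS ≠ RHS)
C. LHS = ln(4) ≈ 1.386, RHS = ln(4) ≈ 1.386 → holds here (LHS = RHS)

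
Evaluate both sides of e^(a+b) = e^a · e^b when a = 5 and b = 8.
LHS = e^(5+8) = e^13 ≈ 442413.4
RHS = e^5 · e^8 = e^13 ≈ 442413.4

LHS = RHS: the two sides agree.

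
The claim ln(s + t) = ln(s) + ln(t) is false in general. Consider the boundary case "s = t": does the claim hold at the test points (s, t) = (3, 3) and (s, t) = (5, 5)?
At (3, 3): LHS = ln(6) ≈ 1.792 ≠ RHS = 2·ln(3) ≈ 2.197
At (5, 5): LHS = ln(10) ≈ 2.303 ≠ RHS = 2·ln(5) ≈ 3.219

Answer: No, fails at both test points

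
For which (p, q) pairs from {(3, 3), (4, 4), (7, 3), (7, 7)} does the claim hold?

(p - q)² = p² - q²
(3, 3), (4, 4), (7, 7)

Testing each pair:
(3, 3): LHS = 0, RHS = 0 → holds
(4, 4): LHS = 0, RHS = 0 → holds
(7, 3): LHS = 16, RHS = 40 → fails
(7, 7): LHS = 0, RHS = 0 → holds

3 of 4 pairs satisfy the claim.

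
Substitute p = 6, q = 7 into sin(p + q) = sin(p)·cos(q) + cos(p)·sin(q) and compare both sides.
LHS = sin(6 + 7) = sin(13) ≈ 0.4202
RHS = sin(6)·cos(7) + cos(6)·sin(7) = sin(6)·cos(7) + sin(7)·cos(6) ≈ 0.4202

LHS = RHS: the two sides agree.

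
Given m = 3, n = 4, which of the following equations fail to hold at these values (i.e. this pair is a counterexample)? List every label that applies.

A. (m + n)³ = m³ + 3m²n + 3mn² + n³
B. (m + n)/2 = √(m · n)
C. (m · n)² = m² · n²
B

Evaluating each claim at the given values:
A. LHS = 343, RHS = 343 → holds here (LHS = RHS)
B. LHS = 7/2, RHS = 2·√(3) ≈ 3.464 → fails here (LHS ≠ RHS)
C. LHS = 144, RHS = 144 → holds here (LHS = RHS)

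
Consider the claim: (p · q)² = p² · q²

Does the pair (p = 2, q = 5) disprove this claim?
No

Substituting p = 2, q = 5:
LHS = (2 · 5)² = 100
RHS = 2² · 5² = 100

The sides agree, so this pair does not disprove the claim.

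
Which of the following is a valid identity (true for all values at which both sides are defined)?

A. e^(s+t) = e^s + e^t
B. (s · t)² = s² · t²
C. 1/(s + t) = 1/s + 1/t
A: fails at (0, 1) — LHS = e ≈ 2.718, RHS = 1 + e ≈ 3.718.
B: holds — e.g. at (1, 5), both sides equal 25.
C: fails at (2, 4) — LHS = 1/6, RHS = 3/4.

Answer: B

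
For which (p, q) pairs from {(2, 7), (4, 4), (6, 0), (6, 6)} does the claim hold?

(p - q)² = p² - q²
Testing each pair:
(2, 7): LHS = 25, RHS = -45 → fails
(4, 4): LHS = 0, RHS = 0 → holds
(6, 0): LHS = 36, RHS = 36 → holds
(6, 6): LHS = 0, RHS = 0 → holds

3 of 4 pairs satisfy the claim.

Answer: (4, 4), (6, 0), (6, 6)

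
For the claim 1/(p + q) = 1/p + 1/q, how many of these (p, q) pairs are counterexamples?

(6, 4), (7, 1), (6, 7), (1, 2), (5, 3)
5

Testing each pair:
(6, 4): LHS = 1/10, RHS = 5/12 → counterexample
(7, 1): LHS = 1/8, RHS = 8/7 → counterexample
(6, 7): LHS = 1/13, RHS = 13/42 → counterexample
(1, 2): LHS = 1/3, RHS = 3/2 → counterexample
(5, 3): LHS = 1/8, RHS = 8/15 → counterexample

That makes 5 counterexamples.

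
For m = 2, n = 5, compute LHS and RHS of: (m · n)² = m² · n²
LHS = (2 · 5)² = 100
RHS = 2² · 5² = 100

LHS = RHS: the two sides agree.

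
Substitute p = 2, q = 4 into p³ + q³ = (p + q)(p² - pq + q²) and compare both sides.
LHS = 2³ + 4³ = 72
RHS = (2 + 4)(2² - 2·4 + 4²) = 72

LHS = RHS: the two sides agree.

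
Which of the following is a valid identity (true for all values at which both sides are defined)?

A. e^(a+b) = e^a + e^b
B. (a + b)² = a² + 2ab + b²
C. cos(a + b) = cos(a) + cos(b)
A: fails at (1, 4) — LHS = e^5 ≈ 148.4, RHS = e + e^4 ≈ 57.32.
B: holds — e.g. at (4, 6), both sides equal 100.
C: fails at (3, 5) — LHS = cos(8) ≈ -0.1455, RHS = cos(3) + cos(5) ≈ -0.7063.

Answer: B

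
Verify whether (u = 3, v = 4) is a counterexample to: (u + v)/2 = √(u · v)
Yes

Substituting u = 3, v = 4:
LHS = (3 + 4)/2 = 7/2
RHS = √(3 · 4) = 2·√(3) ≈ 3.464

Since LHS ≠ RHS, this pair disproves the claim.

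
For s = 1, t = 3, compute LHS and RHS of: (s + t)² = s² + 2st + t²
LHS = (1 + 3)² = 16
RHS = 1² + 2·1·3 + 3² = 16

LHS = RHS: the two sides agree.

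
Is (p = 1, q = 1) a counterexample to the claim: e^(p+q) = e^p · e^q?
No

Substituting p = 1, q = 1:
LHS = e^(1+1) = e^2 ≈ 7.389
RHS = e^1 · e^1 = e^2 ≈ 7.389

The sides agree, so this pair does not disprove the claim.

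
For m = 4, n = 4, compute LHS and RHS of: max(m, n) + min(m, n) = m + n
LHS = max(4, 4) + min(4, 4) = 8
RHS = 4 + 4 = 8

LHS = RHS: the two sides agree.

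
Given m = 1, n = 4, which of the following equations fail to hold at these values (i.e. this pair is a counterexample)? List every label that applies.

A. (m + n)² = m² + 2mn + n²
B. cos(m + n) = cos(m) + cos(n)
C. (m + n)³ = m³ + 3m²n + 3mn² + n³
B

Evaluating each claim at the given values:
A. LHS = 25, RHS = 25 → holds here (LHS = RHS)
B. LHS = cos(5) ≈ 0.2837, RHS = cos(4) + cos(1) ≈ -0.1133 → fails here (LHS ≠ RHS)
C. LHS = 125, RHS = 125 → holds here (LHS = RHS)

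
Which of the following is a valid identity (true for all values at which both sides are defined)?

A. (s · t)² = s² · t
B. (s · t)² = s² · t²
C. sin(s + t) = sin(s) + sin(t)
B

A: fails at (3, 5) — LHS = 225, RHS = 45.
B: holds — e.g. at (1, 2), both sides equal 4.
C: fails at (3, 4) — LHS = sin(7) ≈ 0.657, RHS = sin(4) + sin(3) ≈ -0.6157.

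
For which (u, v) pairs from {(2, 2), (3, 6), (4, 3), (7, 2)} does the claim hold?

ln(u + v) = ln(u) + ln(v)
Testing each pair:
(2, 2): LHS = ln(4) ≈ 1.386, RHS = 2·ln(2) ≈ 1.386 → holds
(3, 6): LHS = ln(9) ≈ 2.197, RHS = ln(3) + ln(6) ≈ 2.89 → fails
(4, 3): LHS = ln(7) ≈ 1.946, RHS = ln(3) + ln(4) ≈ 2.485 → fails
(7, 2): LHS = ln(9) ≈ 2.197, RHS = ln(2) + ln(7) ≈ 2.639 → fails

1 of 4 pairs satisfies the claim.

Answer: (2, 2)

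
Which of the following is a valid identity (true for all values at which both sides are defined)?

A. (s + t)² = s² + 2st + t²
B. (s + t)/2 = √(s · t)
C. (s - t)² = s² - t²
A

A: holds — e.g. at (1, 3), both sides equal 16.
B: fails at (1, 2) — LHS = 3/2, RHS = √(2) ≈ 1.414.
C: fails at (6, 7) — LHS = 1, RHS = -13.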